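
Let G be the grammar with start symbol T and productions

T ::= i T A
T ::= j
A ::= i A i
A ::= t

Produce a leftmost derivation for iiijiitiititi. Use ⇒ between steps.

T ⇒ iTA   [T ::= i T A]
iTA ⇒ iiTAA   [T ::= i T A]
iiTAA ⇒ iiiTAAA   [T ::= i T A]
iiiTAAA ⇒ iiijAAA   [T ::= j]
iiijAAA ⇒ iiijiAiAA   [A ::= i A i]
iiijiAiAA ⇒ iiijiiAiiAA   [A ::= i A i]
iiijiiAiiAA ⇒ iiijiitiiAA   [A ::= t]
iiijiitiiAA ⇒ iiijiitiitA   [A ::= t]
iiijiitiitA ⇒ iiijiitiitiAi   [A ::= i A i]
iiijiitiitiAi ⇒ iiijiitiititi   [A ::= t]

T⇒iTA⇒iiTAA⇒iiiTAAA⇒iiijAAA⇒iiijiAiAA⇒iiijiiAiiAA⇒iiijiitiiAA⇒iiijiitiitA⇒iiijiitiitiAi⇒iiijiitiititi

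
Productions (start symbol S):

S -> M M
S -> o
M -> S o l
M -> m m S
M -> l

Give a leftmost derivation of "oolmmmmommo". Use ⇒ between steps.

S ⇒ MM ⇒ SolM ⇒ oolM ⇒ oolmmS ⇒ oolmmMM ⇒ oolmmmmSM ⇒ oolmmmmoM ⇒ oolmmmmommS ⇒ oolmmmmommo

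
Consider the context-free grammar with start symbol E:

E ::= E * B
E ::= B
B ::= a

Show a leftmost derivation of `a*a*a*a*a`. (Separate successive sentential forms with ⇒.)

E ⇒ E*B   [E ::= E * B]
E*B ⇒ E*B*B   [E ::= E * B]
E*B*B ⇒ E*B*B*B   [E ::= E * B]
E*B*B*B ⇒ E*B*B*B*B   [E ::= E * B]
E*B*B*B*B ⇒ B*B*B*B*B   [E ::= B]
B*B*B*B*B ⇒ a*B*B*B*B   [B ::= a]
a*B*B*B*B ⇒ a*a*B*B*B   [B ::= a]
a*a*B*B*B ⇒ a*a*a*B*B   [B ::= a]
a*a*a*B*B ⇒ a*a*a*a*B   [B ::= a]
a*a*a*a*B ⇒ a*a*a*a*a   [B ::= a]

E ⇒ E*B ⇒ E*B*B ⇒ E*B*B*B ⇒ E*B*B*B*B ⇒ B*B*B*B*B ⇒ a*B*B*B*B ⇒ a*a*B*B*B ⇒ a*a*a*B*B ⇒ a*a*a*a*B ⇒ a*a*a*a*a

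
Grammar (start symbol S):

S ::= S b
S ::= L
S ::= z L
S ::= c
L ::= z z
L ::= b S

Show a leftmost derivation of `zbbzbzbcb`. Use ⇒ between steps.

S ⇒ zL ⇒ zbS ⇒ zbL ⇒ zbbS ⇒ zbbzL ⇒ zbbzbS ⇒ zbbzbSb ⇒ zbbzbzLb ⇒ zbbzbzbSb ⇒ zbbzbzbcb

S ⇒ zL   [S ::= z L]
zL ⇒ zbS   [L ::= b S]
zbS ⇒ zbL   [S ::= L]
zbL ⇒ zbbS   [L ::= b S]
zbbS ⇒ zbbzL   [S ::= z L]
zbbzL ⇒ zbbzbS   [L ::= b S]
zbbzbS ⇒ zbbzbSb   [S ::= S b]
zbbzbSb ⇒ zbbzbzLb   [S ::= z L]
zbbzbzLb ⇒ zbbzbzbSb   [L ::= b S]
zbbzbzbSb ⇒ zbbzbzbcb   [S ::= c]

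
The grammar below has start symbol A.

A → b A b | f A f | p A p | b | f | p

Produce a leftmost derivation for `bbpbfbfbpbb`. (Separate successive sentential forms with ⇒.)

A ⇒ bAb   [A → b A b]
bAb ⇒ bbAbb   [A → b A b]
bbAbb ⇒ bbpApbb   [A → p A p]
bbpApbb ⇒ bbpbAbpbb   [A → b A b]
bbpbAbpbb ⇒ bbpbfAfbpbb   [A → f A f]
bbpbfAfbpbb ⇒ bbpbfbfbpbb   [A → b]

A ⇒ bAb ⇒ bbAbb ⇒ bbpApbb ⇒ bbpbAbpbb ⇒ bbpbfAfbpbb ⇒ bbpbfbfbpbb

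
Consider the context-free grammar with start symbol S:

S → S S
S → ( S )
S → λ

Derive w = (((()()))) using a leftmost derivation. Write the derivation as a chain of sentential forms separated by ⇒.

S ⇒ (S) ⇒ ((S)) ⇒ ((SS)) ⇒ ((SSS)) ⇒ (((S)SS)) ⇒ (((SS)SS)) ⇒ ((((S)S)SS)) ⇒ (((()S)SS)) ⇒ (((()(S))SS)) ⇒ (((()())SS)) ⇒ (((()())S)) ⇒ (((()())))

S ⇒ (S)   [S → ( S )]
(S) ⇒ ((S))   [S → ( S )]
((S)) ⇒ ((SS))   [S → S S]
((SS)) ⇒ ((SSS))   [S → S S]
((SSS)) ⇒ (((S)SS))   [S → ( S )]
(((S)SS)) ⇒ (((SS)SS))   [S → S S]
(((SS)SS)) ⇒ ((((S)S)SS))   [S → ( S )]
((((S)S)SS)) ⇒ (((()S)SS))   [S → λ]
(((()S)SS)) ⇒ (((()(S))SS))   [S → ( S )]
(((()(S))SS)) ⇒ (((()())SS))   [S → λ]
(((()())SS)) ⇒ (((()())S))   [S → λ]
(((()())S)) ⇒ (((()())))   [S → λ]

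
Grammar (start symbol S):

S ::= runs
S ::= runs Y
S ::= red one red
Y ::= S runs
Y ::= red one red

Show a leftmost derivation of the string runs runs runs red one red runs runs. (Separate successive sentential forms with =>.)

S => runs Y => runs S runs => runs runs Y runs => runs runs S runs runs => runs runs runs Y runs runs => runs runs runs red one red runs runs

S => runs Y   [S ::= runs Y]
runs Y => runs S runs   [Y ::= S runs]
runs S runs => runs runs Y runs   [S ::= runs Y]
runs runs Y runs => runs runs S runs runs   [Y ::= S runs]
runs runs S runs runs => runs runs runs Y runs runs   [S ::= runs Y]
runs runs runs Y runs runs => runs runs runs red one red runs runs   [Y ::= red one red]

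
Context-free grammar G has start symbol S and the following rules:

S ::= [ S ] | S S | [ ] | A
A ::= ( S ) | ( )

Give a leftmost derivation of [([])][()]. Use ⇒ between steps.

S ⇒ SS ⇒ [S]S ⇒ [A]S ⇒ [(S)]S ⇒ [([])]S ⇒ [([])][S] ⇒ [([])][A] ⇒ [([])][()]

S ⇒ SS   [S ::= S S]
SS ⇒ [S]S   [S ::= [ S ]]
[S]S ⇒ [A]S   [S ::= A]
[A]S ⇒ [(S)]S   [A ::= ( S )]
[(S)]S ⇒ [([])]S   [S ::= [ ]]
[([])]S ⇒ [([])][S]   [S ::= [ S ]]
[([])][S] ⇒ [([])][A]   [S ::= A]
[([])][A] ⇒ [([])][()]   [A ::= ( )]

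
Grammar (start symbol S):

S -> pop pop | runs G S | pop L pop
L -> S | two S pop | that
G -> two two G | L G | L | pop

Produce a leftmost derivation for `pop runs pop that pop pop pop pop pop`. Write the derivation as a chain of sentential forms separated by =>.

S => pop L pop => pop S pop => pop runs G S pop => pop runs L G S pop => pop runs S G S pop => pop runs pop L pop G S pop => pop runs pop that pop G S pop => pop runs pop that pop pop S pop => pop runs pop that pop pop pop pop pop

S => pop L pop   [S -> pop L pop]
pop L pop => pop S pop   [L -> S]
pop S pop => pop runs G S pop   [S -> runs G S]
pop runs G S pop => pop runs L G S pop   [G -> L G]
pop runs L G S pop => pop runs S G S pop   [L -> S]
pop runs S G S pop => pop runs pop L pop G S pop   [S -> pop L pop]
pop runs pop L pop G S pop => pop runs pop that pop G S pop   [L -> that]
pop runs pop that pop G S pop => pop runs pop that pop pop S pop   [G -> pop]
pop runs pop that pop pop S pop => pop runs pop that pop pop pop pop pop   [S -> pop pop]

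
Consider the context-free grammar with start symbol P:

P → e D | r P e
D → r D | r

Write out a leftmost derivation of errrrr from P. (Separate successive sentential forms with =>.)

P => eD => erD => errD => errrD => errrrD => errrrr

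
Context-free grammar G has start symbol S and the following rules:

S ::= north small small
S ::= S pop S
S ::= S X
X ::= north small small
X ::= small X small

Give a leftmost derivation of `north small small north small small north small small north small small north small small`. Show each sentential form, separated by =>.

S => S X => S X X => S X X X => S X X X X => north small small X X X X => north small small north small small X X X => north small small north small small north small small X X => north small small north small small north small small north small small X => north small small north small small north small small north small small north small small

S => S X   [S ::= S X]
S X => S X X   [S ::= S X]
S X X => S X X X   [S ::= S X]
S X X X => S X X X X   [S ::= S X]
S X X X X => north small small X X X X   [S ::= north small small]
north small small X X X X => north small small north small small X X X   [X ::= north small small]
north small small north small small X X X => north small small north small small north small small X X   [X ::= north small small]
north small small north small small north small small X X => north small small north small small north small small north small small X   [X ::= north small small]
north small small north small small north small small north small small X => north small small north small small north small small north small small north small small   [X ::= north small small]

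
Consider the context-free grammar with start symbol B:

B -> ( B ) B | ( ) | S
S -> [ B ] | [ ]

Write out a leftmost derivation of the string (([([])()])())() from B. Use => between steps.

B => (B)B => ((B)B)B => ((S)B)B => (([B])B)B => (([(B)B])B)B => (([(S)B])B)B => (([([])B])B)B => (([([])()])B)B => (([([])()])())B => (([([])()])())()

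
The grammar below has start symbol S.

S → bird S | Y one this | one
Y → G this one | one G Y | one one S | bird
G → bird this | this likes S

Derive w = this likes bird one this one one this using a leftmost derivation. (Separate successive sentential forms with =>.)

S => Y one this   [S → Y one this]
Y one this => G this one one this   [Y → G this one]
G this one one this => this likes S this one one this   [G → this likes S]
this likes S this one one this => this likes bird S this one one this   [S → bird S]
this likes bird S this one one this => this likes bird one this one one this   [S → one]

S => Y one this => G this one one this => this likes S this one one this => this likes bird S this one one this => this likes bird one this one one this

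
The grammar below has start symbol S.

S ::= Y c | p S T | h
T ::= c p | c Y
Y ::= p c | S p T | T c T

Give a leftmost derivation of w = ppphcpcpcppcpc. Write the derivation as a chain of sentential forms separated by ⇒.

S⇒Yc⇒SpTc⇒pSTpTc⇒ppSTTpTc⇒pppSTTTpTc⇒ppphTTTpTc⇒ppphcpTTpTc⇒ppphcpcpTpTc⇒ppphcpcpcppTc⇒ppphcpcpcppcpc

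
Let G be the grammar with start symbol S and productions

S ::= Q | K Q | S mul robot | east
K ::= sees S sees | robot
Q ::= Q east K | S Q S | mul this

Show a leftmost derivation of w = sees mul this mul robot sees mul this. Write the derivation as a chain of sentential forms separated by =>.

S => K Q => sees S sees Q => sees S mul robot sees Q => sees Q mul robot sees Q => sees mul this mul robot sees Q => sees mul this mul robot sees mul this

S => K Q   [S ::= K Q]
K Q => sees S sees Q   [K ::= sees S sees]
sees S sees Q => sees S mul robot sees Q   [S ::= S mul robot]
sees S mul robot sees Q => sees Q mul robot sees Q   [S ::= Q]
sees Q mul robot sees Q => sees mul this mul robot sees Q   [Q ::= mul this]
sees mul this mul robot sees Q => sees mul this mul robot sees mul this   [Q ::= mul this]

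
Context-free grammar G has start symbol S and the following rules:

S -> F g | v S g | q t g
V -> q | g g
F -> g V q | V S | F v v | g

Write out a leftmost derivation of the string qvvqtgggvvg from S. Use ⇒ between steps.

S⇒Fg⇒Fvvg⇒VSvvg⇒qSvvg⇒qvSgvvg⇒qvvSggvvg⇒qvvqtgggvvg

S ⇒ Fg   [S -> F g]
Fg ⇒ Fvvg   [F -> F v v]
Fvvg ⇒ VSvvg   [F -> V S]
VSvvg ⇒ qSvvg   [V -> q]
qSvvg ⇒ qvSgvvg   [S -> v S g]
qvSgvvg ⇒ qvvSggvvg   [S -> v S g]
qvvSggvvg ⇒ qvvqtgggvvg   [S -> q t g]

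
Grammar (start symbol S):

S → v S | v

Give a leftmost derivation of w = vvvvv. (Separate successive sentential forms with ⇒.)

S ⇒ vS ⇒ vvS ⇒ vvvS ⇒ vvvvS ⇒ vvvvv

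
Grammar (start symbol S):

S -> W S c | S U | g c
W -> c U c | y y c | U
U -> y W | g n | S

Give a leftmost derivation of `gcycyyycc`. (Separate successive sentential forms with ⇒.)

S ⇒ SU ⇒ gcU ⇒ gcyW ⇒ gcycUc ⇒ gcycyWc ⇒ gcycyyycc

S ⇒ SU   [S -> S U]
SU ⇒ gcU   [S -> g c]
gcU ⇒ gcyW   [U -> y W]
gcyW ⇒ gcycUc   [W -> c U c]
gcycUc ⇒ gcycyWc   [U -> y W]
gcycyWc ⇒ gcycyyycc   [W -> y y c]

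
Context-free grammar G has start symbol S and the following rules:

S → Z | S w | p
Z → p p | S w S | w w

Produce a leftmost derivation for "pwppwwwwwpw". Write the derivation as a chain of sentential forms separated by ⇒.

S ⇒ Z   [S → Z]
Z ⇒ SwS   [Z → S w S]
SwS ⇒ SwwS   [S → S w]
SwwS ⇒ SwwwS   [S → S w]
SwwwS ⇒ SwwwwS   [S → S w]
SwwwwS ⇒ ZwwwwS   [S → Z]
ZwwwwS ⇒ SwSwwwwS   [Z → S w S]
SwSwwwwS ⇒ pwSwwwwS   [S → p]
pwSwwwwS ⇒ pwSwwwwwS   [S → S w]
pwSwwwwwS ⇒ pwZwwwwwS   [S → Z]
pwZwwwwwS ⇒ pwppwwwwwS   [Z → p p]
pwppwwwwwS ⇒ pwppwwwwwSw   [S → S w]
pwppwwwwwSw ⇒ pwppwwwwwpw   [S → p]

S ⇒ Z ⇒ SwS ⇒ SwwS ⇒ SwwwS ⇒ SwwwwS ⇒ ZwwwwS ⇒ SwSwwwwS ⇒ pwSwwwwS ⇒ pwSwwwwwS ⇒ pwZwwwwwS ⇒ pwppwwwwwS ⇒ pwppwwwwwSw ⇒ pwppwwwwwpw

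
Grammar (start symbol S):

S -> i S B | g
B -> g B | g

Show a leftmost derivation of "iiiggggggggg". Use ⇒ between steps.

S ⇒ iSB ⇒ iiSBB ⇒ iiiSBBB ⇒ iiigBBB ⇒ iiiggBB ⇒ iiigggBB ⇒ iiiggggBB ⇒ iiigggggBB ⇒ iiiggggggB ⇒ iiigggggggB ⇒ iiiggggggggB ⇒ iiiggggggggg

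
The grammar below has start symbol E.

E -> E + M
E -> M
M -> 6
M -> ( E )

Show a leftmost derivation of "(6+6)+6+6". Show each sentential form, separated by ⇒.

E⇒E+M⇒E+M+M⇒M+M+M⇒(E)+M+M⇒(E+M)+M+M⇒(M+M)+M+M⇒(6+M)+M+M⇒(6+6)+M+M⇒(6+6)+6+M⇒(6+6)+6+6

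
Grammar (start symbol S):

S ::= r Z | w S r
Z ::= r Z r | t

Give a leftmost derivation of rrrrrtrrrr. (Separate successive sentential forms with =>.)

S => rZ   [S ::= r Z]
rZ => rrZr   [Z ::= r Z r]
rrZr => rrrZrr   [Z ::= r Z r]
rrrZrr => rrrrZrrr   [Z ::= r Z r]
rrrrZrrr => rrrrrZrrrr   [Z ::= r Z r]
rrrrrZrrrr => rrrrrtrrrr   [Z ::= t]

S => rZ => rrZr => rrrZrr => rrrrZrrr => rrrrrZrrrr => rrrrrtrrrr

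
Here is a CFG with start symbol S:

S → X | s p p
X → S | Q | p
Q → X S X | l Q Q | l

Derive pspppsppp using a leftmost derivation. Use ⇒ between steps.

S ⇒ X   [S → X]
X ⇒ Q   [X → Q]
Q ⇒ XSX   [Q → X S X]
XSX ⇒ QSX   [X → Q]
QSX ⇒ XSXSX   [Q → X S X]
XSXSX ⇒ pSXSX   [X → p]
pSXSX ⇒ psppXSX   [S → s p p]
psppXSX ⇒ pspppSX   [X → p]
pspppSX ⇒ pspppsppX   [S → s p p]
pspppsppX ⇒ pspppsppp   [X → p]

S ⇒ X ⇒ Q ⇒ XSX ⇒ QSX ⇒ XSXSX ⇒ pSXSX ⇒ psppXSX ⇒ pspppSX ⇒ pspppsppX ⇒ pspppsppp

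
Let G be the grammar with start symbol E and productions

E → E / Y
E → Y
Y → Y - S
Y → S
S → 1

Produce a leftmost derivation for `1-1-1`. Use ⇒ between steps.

E ⇒ Y ⇒ Y-S ⇒ Y-S-S ⇒ S-S-S ⇒ 1-S-S ⇒ 1-1-S ⇒ 1-1-1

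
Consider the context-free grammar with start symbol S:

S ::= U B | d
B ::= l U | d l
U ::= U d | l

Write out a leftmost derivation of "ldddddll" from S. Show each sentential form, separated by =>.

S => UB => UdB => UddB => UdddB => UddddB => UdddddB => ldddddB => ldddddlU => ldddddll

S => UB   [S ::= U B]
UB => UdB   [U ::= U d]
UdB => UddB   [U ::= U d]
UddB => UdddB   [U ::= U d]
UdddB => UddddB   [U ::= U d]
UddddB => UdddddB   [U ::= U d]
UdddddB => ldddddB   [U ::= l]
ldddddB => ldddddlU   [B ::= l U]
ldddddlU => ldddddll   [U ::= l]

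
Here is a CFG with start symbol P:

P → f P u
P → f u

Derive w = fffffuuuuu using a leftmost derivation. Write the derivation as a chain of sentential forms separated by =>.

P => fPu => ffPuu => fffPuuu => ffffPuuuu => fffffuuuuu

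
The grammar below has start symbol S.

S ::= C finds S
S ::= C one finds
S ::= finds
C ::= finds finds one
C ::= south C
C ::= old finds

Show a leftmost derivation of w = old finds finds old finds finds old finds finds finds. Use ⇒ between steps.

S ⇒ C finds S ⇒ old finds finds S ⇒ old finds finds C finds S ⇒ old finds finds old finds finds S ⇒ old finds finds old finds finds C finds S ⇒ old finds finds old finds finds old finds finds S ⇒ old finds finds old finds finds old finds finds finds

S ⇒ C finds S   [S ::= C finds S]
C finds S ⇒ old finds finds S   [C ::= old finds]
old finds finds S ⇒ old finds finds C finds S   [S ::= C finds S]
old finds finds C finds S ⇒ old finds finds old finds finds S   [C ::= old finds]
old finds finds old finds finds S ⇒ old finds finds old finds finds C finds S   [S ::= C finds S]
old finds finds old finds finds C finds S ⇒ old finds finds old finds finds old finds finds S   [C ::= old finds]
old finds finds old finds finds old finds finds S ⇒ old finds finds old finds finds old finds finds finds   [S ::= finds]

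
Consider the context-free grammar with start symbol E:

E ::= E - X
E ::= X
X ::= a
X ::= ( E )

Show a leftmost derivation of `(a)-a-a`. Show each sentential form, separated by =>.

E => E-X   [E ::= E - X]
E-X => E-X-X   [E ::= E - X]
E-X-X => X-X-X   [E ::= X]
X-X-X => (E)-X-X   [X ::= ( E )]
(E)-X-X => (X)-X-X   [E ::= X]
(X)-X-X => (a)-X-X   [X ::= a]
(a)-X-X => (a)-a-X   [X ::= a]
(a)-a-X => (a)-a-a   [X ::= a]

E => E-X => E-X-X => X-X-X => (E)-X-X => (X)-X-X => (a)-X-X => (a)-a-X => (a)-a-a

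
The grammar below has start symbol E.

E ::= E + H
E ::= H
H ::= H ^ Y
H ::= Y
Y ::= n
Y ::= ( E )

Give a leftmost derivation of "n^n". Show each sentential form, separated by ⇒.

E⇒H⇒H^Y⇒Y^Y⇒n^Y⇒n^n

E ⇒ H   [E ::= H]
H ⇒ H^Y   [H ::= H ^ Y]
H^Y ⇒ Y^Y   [H ::= Y]
Y^Y ⇒ n^Y   [Y ::= n]
n^Y ⇒ n^n   [Y ::= n]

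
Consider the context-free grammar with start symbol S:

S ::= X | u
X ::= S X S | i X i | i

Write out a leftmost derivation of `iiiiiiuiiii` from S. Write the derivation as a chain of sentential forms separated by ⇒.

S ⇒ X   [S ::= X]
X ⇒ iXi   [X ::= i X i]
iXi ⇒ iiXii   [X ::= i X i]
iiXii ⇒ iiiXiii   [X ::= i X i]
iiiXiii ⇒ iiiiXiiii   [X ::= i X i]
iiiiXiiii ⇒ iiiiSXSiiii   [X ::= S X S]
iiiiSXSiiii ⇒ iiiiXXSiiii   [S ::= X]
iiiiXXSiiii ⇒ iiiiiXSiiii   [X ::= i]
iiiiiXSiiii ⇒ iiiiiiSiiii   [X ::= i]
iiiiiiSiiii ⇒ iiiiiiuiiii   [S ::= u]

S ⇒ X ⇒ iXi ⇒ iiXii ⇒ iiiXiii ⇒ iiiiXiiii ⇒ iiiiSXSiiii ⇒ iiiiXXSiiii ⇒ iiiiiXSiiii ⇒ iiiiiiSiiii ⇒ iiiiiiuiiii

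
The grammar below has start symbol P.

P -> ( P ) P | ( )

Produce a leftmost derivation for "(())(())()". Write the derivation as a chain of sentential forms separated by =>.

P => (P)P   [P -> ( P ) P]
(P)P => (())P   [P -> ( )]
(())P => (())(P)P   [P -> ( P ) P]
(())(P)P => (())(())P   [P -> ( )]
(())(())P => (())(())()   [P -> ( )]

P=>(P)P=>(())P=>(())(P)P=>(())(())P=>(())(())()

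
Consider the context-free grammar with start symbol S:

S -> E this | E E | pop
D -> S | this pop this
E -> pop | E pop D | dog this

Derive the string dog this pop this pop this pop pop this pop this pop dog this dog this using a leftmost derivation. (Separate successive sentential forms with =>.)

S => E E   [S -> E E]
E E => E pop D E   [E -> E pop D]
E pop D E => dog this pop D E   [E -> dog this]
dog this pop D E => dog this pop this pop this E   [D -> this pop this]
dog this pop this pop this E => dog this pop this pop this E pop D   [E -> E pop D]
dog this pop this pop this E pop D => dog this pop this pop this E pop D pop D   [E -> E pop D]
dog this pop this pop this E pop D pop D => dog this pop this pop this pop pop D pop D   [E -> pop]
dog this pop this pop this pop pop D pop D => dog this pop this pop this pop pop this pop this pop D   [D -> this pop this]
dog this pop this pop this pop pop this pop this pop D => dog this pop this pop this pop pop this pop this pop S   [D -> S]
dog this pop this pop this pop pop this pop this pop S => dog this pop this pop this pop pop this pop this pop E E   [S -> E E]
dog this pop this pop this pop pop this pop this pop E E => dog this pop this pop this pop pop this pop this pop dog this E   [E -> dog this]
dog this pop this pop this pop pop this pop this pop dog this E => dog this pop this pop this pop pop this pop this pop dog this dog this   [E -> dog this]

S => E E => E pop D E => dog this pop D E => dog this pop this pop this E => dog this pop this pop this E pop D => dog this pop this pop this E pop D pop D => dog this pop this pop this pop pop D pop D => dog this pop this pop this pop pop this pop this pop D => dog this pop this pop this pop pop this pop this pop S => dog this pop this pop this pop pop this pop this pop E E => dog this pop this pop this pop pop this pop this pop dog this E => dog this pop this pop this pop pop this pop this pop dog this dog this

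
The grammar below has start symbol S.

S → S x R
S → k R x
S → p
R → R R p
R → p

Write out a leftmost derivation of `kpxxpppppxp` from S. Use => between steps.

S => SxR => SxRxR => kRxxRxR => kpxxRxR => kpxxRRpxR => kpxxRRpRpxR => kpxxpRpRpxR => kpxxpppRpxR => kpxxpppppxR => kpxxpppppxp

S => SxR   [S → S x R]
SxR => SxRxR   [S → S x R]
SxRxR => kRxxRxR   [S → k R x]
kRxxRxR => kpxxRxR   [R → p]
kpxxRxR => kpxxRRpxR   [R → R R p]
kpxxRRpxR => kpxxRRpRpxR   [R → R R p]
kpxxRRpRpxR => kpxxpRpRpxR   [R → p]
kpxxpRpRpxR => kpxxpppRpxR   [R → p]
kpxxpppRpxR => kpxxpppppxR   [R → p]
kpxxpppppxR => kpxxpppppxp   [R → p]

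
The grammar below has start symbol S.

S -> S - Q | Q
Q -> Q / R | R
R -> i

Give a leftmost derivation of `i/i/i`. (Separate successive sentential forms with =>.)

S => Q   [S -> Q]
Q => Q/R   [Q -> Q / R]
Q/R => Q/R/R   [Q -> Q / R]
Q/R/R => R/R/R   [Q -> R]
R/R/R => i/R/R   [R -> i]
i/R/R => i/i/R   [R -> i]
i/i/R => i/i/i   [R -> i]

S => Q => Q/R => Q/R/R => R/R/R => i/R/R => i/i/R => i/i/i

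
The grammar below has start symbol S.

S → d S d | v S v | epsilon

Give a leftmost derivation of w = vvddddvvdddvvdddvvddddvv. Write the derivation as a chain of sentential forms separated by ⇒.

S⇒vSv⇒vvSvv⇒vvdSdvv⇒vvddSddvv⇒vvdddSdddvv⇒vvddddSddddvv⇒vvddddvSvddddvv⇒vvddddvvSvvddddvv⇒vvddddvvdSdvvddddvv⇒vvddddvvddSddvvddddvv⇒vvddddvvdddSdddvvddddvv⇒vvddddvvdddvSvdddvvddddvv⇒vvddddvvdddvvdddvvddddvv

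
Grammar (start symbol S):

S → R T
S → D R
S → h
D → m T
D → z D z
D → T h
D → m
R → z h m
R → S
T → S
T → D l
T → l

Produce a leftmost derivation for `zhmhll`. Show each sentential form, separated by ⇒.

S ⇒ RT ⇒ zhmT ⇒ zhmS ⇒ zhmRT ⇒ zhmST ⇒ zhmRTT ⇒ zhmSTT ⇒ zhmhTT ⇒ zhmhlT ⇒ zhmhll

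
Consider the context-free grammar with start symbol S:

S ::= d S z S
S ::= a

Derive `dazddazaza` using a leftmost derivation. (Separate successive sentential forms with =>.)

S => dSzS   [S ::= d S z S]
dSzS => dazS   [S ::= a]
dazS => dazdSzS   [S ::= d S z S]
dazdSzS => dazddSzSzS   [S ::= d S z S]
dazddSzSzS => dazddazSzS   [S ::= a]
dazddazSzS => dazddazazS   [S ::= a]
dazddazazS => dazddazaza   [S ::= a]

S => dSzS => dazS => dazdSzS => dazddSzSzS => dazddazSzS => dazddazazS => dazddazaza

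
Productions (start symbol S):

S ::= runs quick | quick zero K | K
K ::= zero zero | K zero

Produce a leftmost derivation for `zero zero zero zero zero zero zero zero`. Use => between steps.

S => K   [S ::= K]
K => K zero   [K ::= K zero]
K zero => K zero zero   [K ::= K zero]
K zero zero => K zero zero zero   [K ::= K zero]
K zero zero zero => K zero zero zero zero   [K ::= K zero]
K zero zero zero zero => K zero zero zero zero zero   [K ::= K zero]
K zero zero zero zero zero => K zero zero zero zero zero zero   [K ::= K zero]
K zero zero zero zero zero zero => zero zero zero zero zero zero zero zero   [K ::= zero zero]

S => K => K zero => K zero zero => K zero zero zero => K zero zero zero zero => K zero zero zero zero zero => K zero zero zero zero zero zero => zero zero zero zero zero zero zero zero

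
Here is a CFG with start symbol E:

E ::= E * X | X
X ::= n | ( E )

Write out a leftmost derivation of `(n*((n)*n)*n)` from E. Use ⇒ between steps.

E ⇒ X   [E ::= X]
X ⇒ (E)   [X ::= ( E )]
(E) ⇒ (E*X)   [E ::= E * X]
(E*X) ⇒ (E*X*X)   [E ::= E * X]
(E*X*X) ⇒ (X*X*X)   [E ::= X]
(X*X*X) ⇒ (n*X*X)   [X ::= n]
(n*X*X) ⇒ (n*(E)*X)   [X ::= ( E )]
(n*(E)*X) ⇒ (n*(E*X)*X)   [E ::= E * X]
(n*(E*X)*X) ⇒ (n*(X*X)*X)   [E ::= X]
(n*(X*X)*X) ⇒ (n*((E)*X)*X)   [X ::= ( E )]
(n*((E)*X)*X) ⇒ (n*((X)*X)*X)   [E ::= X]
(n*((X)*X)*X) ⇒ (n*((n)*X)*X)   [X ::= n]
(n*((n)*X)*X) ⇒ (n*((n)*n)*X)   [X ::= n]
(n*((n)*n)*X) ⇒ (n*((n)*n)*n)   [X ::= n]

E ⇒ X ⇒ (E) ⇒ (E*X) ⇒ (E*X*X) ⇒ (X*X*X) ⇒ (n*X*X) ⇒ (n*(E)*X) ⇒ (n*(E*X)*X) ⇒ (n*(X*X)*X) ⇒ (n*((E)*X)*X) ⇒ (n*((X)*X)*X) ⇒ (n*((n)*X)*X) ⇒ (n*((n)*n)*X) ⇒ (n*((n)*n)*n)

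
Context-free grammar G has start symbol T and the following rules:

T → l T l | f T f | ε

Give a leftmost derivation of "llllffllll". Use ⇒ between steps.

T ⇒ lTl   [T → l T l]
lTl ⇒ llTll   [T → l T l]
llTll ⇒ lllTlll   [T → l T l]
lllTlll ⇒ llllTllll   [T → l T l]
llllTllll ⇒ llllfTfllll   [T → f T f]
llllfTfllll ⇒ llllffllll   [T → ε]

T⇒lTl⇒llTll⇒lllTlll⇒llllTllll⇒llllfTfllll⇒llllffllll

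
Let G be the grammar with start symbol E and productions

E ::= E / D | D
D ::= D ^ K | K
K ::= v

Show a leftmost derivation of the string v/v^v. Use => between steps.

E => E/D => D/D => K/D => v/D => v/D^K => v/K^K => v/v^K => v/v^v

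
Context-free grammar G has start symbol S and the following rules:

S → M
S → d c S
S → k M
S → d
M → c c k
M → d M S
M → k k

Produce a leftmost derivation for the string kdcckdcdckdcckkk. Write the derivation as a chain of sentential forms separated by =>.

S => kM   [S → k M]
kM => kdMS   [M → d M S]
kdMS => kdcckS   [M → c c k]
kdcckS => kdcckdcS   [S → d c S]
kdcckdcS => kdcckdcdcS   [S → d c S]
kdcckdcdcS => kdcckdcdckM   [S → k M]
kdcckdcdckM => kdcckdcdckdMS   [M → d M S]
kdcckdcdckdMS => kdcckdcdckdcckS   [M → c c k]
kdcckdcdckdcckS => kdcckdcdckdcckM   [S → M]
kdcckdcdckdcckM => kdcckdcdckdcckkk   [M → k k]

S => kM => kdMS => kdcckS => kdcckdcS => kdcckdcdcS => kdcckdcdckM => kdcckdcdckdMS => kdcckdcdckdcckS => kdcckdcdckdcckM => kdcckdcdckdcckkk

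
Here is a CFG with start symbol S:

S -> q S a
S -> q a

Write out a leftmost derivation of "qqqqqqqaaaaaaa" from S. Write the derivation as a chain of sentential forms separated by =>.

S => qSa => qqSaa => qqqSaaa => qqqqSaaaa => qqqqqSaaaaa => qqqqqqSaaaaaa => qqqqqqqaaaaaaa

S => qSa   [S -> q S a]
qSa => qqSaa   [S -> q S a]
qqSaa => qqqSaaa   [S -> q S a]
qqqSaaa => qqqqSaaaa   [S -> q S a]
qqqqSaaaa => qqqqqSaaaaa   [S -> q S a]
qqqqqSaaaaa => qqqqqqSaaaaaa   [S -> q S a]
qqqqqqSaaaaaa => qqqqqqqaaaaaaa   [S -> q a]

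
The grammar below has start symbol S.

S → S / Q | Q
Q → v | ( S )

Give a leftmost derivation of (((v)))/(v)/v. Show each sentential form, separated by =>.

S=>S/Q=>S/Q/Q=>Q/Q/Q=>(S)/Q/Q=>(Q)/Q/Q=>((S))/Q/Q=>((Q))/Q/Q=>(((S)))/Q/Q=>(((Q)))/Q/Q=>(((v)))/Q/Q=>(((v)))/(S)/Q=>(((v)))/(Q)/Q=>(((v)))/(v)/Q=>(((v)))/(v)/v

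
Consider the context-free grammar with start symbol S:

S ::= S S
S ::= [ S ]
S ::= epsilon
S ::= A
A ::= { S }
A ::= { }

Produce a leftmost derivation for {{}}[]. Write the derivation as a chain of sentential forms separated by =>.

S=>SS=>AS=>{S}S=>{A}S=>{{S}}S=>{{}}S=>{{}}[S]=>{{}}[]

S => SS   [S ::= S S]
SS => AS   [S ::= A]
AS => {S}S   [A ::= { S }]
{S}S => {A}S   [S ::= A]
{A}S => {{S}}S   [A ::= { S }]
{{S}}S => {{}}S   [S ::= epsilon]
{{}}S => {{}}[S]   [S ::= [ S ]]
{{}}[S] => {{}}[]   [S ::= epsilon]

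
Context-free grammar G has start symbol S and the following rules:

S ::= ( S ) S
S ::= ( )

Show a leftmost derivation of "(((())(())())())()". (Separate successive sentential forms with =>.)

S=>(S)S=>((S)S)S=>(((S)S)S)S=>(((())S)S)S=>(((())(S)S)S)S=>(((())(())S)S)S=>(((())(())())S)S=>(((())(())())())S=>(((())(())())())()

S => (S)S   [S ::= ( S ) S]
(S)S => ((S)S)S   [S ::= ( S ) S]
((S)S)S => (((S)S)S)S   [S ::= ( S ) S]
(((S)S)S)S => (((())S)S)S   [S ::= ( )]
(((())S)S)S => (((())(S)S)S)S   [S ::= ( S ) S]
(((())(S)S)S)S => (((())(())S)S)S   [S ::= ( )]
(((())(())S)S)S => (((())(())())S)S   [S ::= ( )]
(((())(())())S)S => (((())(())())())S   [S ::= ( )]
(((())(())())())S => (((())(())())())()   [S ::= ( )]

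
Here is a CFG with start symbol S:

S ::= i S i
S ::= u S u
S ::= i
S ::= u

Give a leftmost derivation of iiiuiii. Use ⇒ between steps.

S ⇒ iSi ⇒ iiSii ⇒ iiiSiii ⇒ iiiuiii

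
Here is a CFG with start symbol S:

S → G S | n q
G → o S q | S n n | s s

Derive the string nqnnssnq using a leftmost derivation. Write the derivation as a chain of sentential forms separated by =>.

S => GS => SnnS => nqnnS => nqnnGS => nqnnssS => nqnnssnq

S => GS   [S → G S]
GS => SnnS   [G → S n n]
SnnS => nqnnS   [S → n q]
nqnnS => nqnnGS   [S → G S]
nqnnGS => nqnnssS   [G → s s]
nqnnssS => nqnnssnq   [S → n q]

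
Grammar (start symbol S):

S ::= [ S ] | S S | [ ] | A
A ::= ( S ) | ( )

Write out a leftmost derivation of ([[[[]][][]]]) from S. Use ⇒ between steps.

S ⇒ A ⇒ (S) ⇒ ([S]) ⇒ ([[S]]) ⇒ ([[SS]]) ⇒ ([[SSS]]) ⇒ ([[[S]SS]]) ⇒ ([[[[]]SS]]) ⇒ ([[[[]][]S]]) ⇒ ([[[[]][][]]])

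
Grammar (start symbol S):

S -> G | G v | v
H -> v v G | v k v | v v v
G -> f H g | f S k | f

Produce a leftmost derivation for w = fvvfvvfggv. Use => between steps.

S=>Gv=>fHgv=>fvvGgv=>fvvfHggv=>fvvfvvGggv=>fvvfvvfggv

S => Gv   [S -> G v]
Gv => fHgv   [G -> f H g]
fHgv => fvvGgv   [H -> v v G]
fvvGgv => fvvfHggv   [G -> f H g]
fvvfHggv => fvvfvvGggv   [H -> v v G]
fvvfvvGggv => fvvfvvfggv   [G -> f]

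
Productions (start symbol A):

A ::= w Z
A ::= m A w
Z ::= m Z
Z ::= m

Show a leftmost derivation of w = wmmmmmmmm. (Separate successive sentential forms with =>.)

A => wZ => wmZ => wmmZ => wmmmZ => wmmmmZ => wmmmmmZ => wmmmmmmZ => wmmmmmmmZ => wmmmmmmmm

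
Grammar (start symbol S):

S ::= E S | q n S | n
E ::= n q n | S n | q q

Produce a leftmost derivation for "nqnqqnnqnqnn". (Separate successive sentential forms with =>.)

S => ES   [S ::= E S]
ES => nqnS   [E ::= n q n]
nqnS => nqnES   [S ::= E S]
nqnES => nqnqqS   [E ::= q q]
nqnqqS => nqnqqES   [S ::= E S]
nqnqqES => nqnqqSnS   [E ::= S n]
nqnqqSnS => nqnqqnnS   [S ::= n]
nqnqqnnS => nqnqqnnqnS   [S ::= q n S]
nqnqqnnqnS => nqnqqnnqnqnS   [S ::= q n S]
nqnqqnnqnqnS => nqnqqnnqnqnn   [S ::= n]

S=>ES=>nqnS=>nqnES=>nqnqqS=>nqnqqES=>nqnqqSnS=>nqnqqnnS=>nqnqqnnqnS=>nqnqqnnqnqnS=>nqnqqnnqnqnn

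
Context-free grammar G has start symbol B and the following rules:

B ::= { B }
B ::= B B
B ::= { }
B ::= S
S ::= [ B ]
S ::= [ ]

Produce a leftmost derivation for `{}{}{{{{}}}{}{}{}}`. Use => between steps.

B=>BB=>{}B=>{}BB=>{}{}B=>{}{}{B}=>{}{}{BB}=>{}{}{BBB}=>{}{}{BBBB}=>{}{}{{B}BBB}=>{}{}{{{B}}BBB}=>{}{}{{{{}}}BBB}=>{}{}{{{{}}}{}BB}=>{}{}{{{{}}}{}{}B}=>{}{}{{{{}}}{}{}{}}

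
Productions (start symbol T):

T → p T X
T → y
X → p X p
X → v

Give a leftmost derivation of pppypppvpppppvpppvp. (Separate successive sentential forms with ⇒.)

T ⇒ pTX   [T → p T X]
pTX ⇒ ppTXX   [T → p T X]
ppTXX ⇒ pppTXXX   [T → p T X]
pppTXXX ⇒ pppyXXX   [T → y]
pppyXXX ⇒ pppypXpXX   [X → p X p]
pppypXpXX ⇒ pppyppXppXX   [X → p X p]
pppyppXppXX ⇒ pppypppXpppXX   [X → p X p]
pppypppXpppXX ⇒ pppypppvpppXX   [X → v]
pppypppvpppXX ⇒ pppypppvppppXpX   [X → p X p]
pppypppvppppXpX ⇒ pppypppvpppppXppX   [X → p X p]
pppypppvpppppXppX ⇒ pppypppvpppppvppX   [X → v]
pppypppvpppppvppX ⇒ pppypppvpppppvpppXp   [X → p X p]
pppypppvpppppvpppXp ⇒ pppypppvpppppvpppvp   [X → v]

T ⇒ pTX ⇒ ppTXX ⇒ pppTXXX ⇒ pppyXXX ⇒ pppypXpXX ⇒ pppyppXppXX ⇒ pppypppXpppXX ⇒ pppypppvpppXX ⇒ pppypppvppppXpX ⇒ pppypppvpppppXppX ⇒ pppypppvpppppvppX ⇒ pppypppvpppppvpppXp ⇒ pppypppvpppppvpppvp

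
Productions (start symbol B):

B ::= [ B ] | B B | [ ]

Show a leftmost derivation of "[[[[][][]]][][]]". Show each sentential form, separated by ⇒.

B ⇒ [B] ⇒ [BB] ⇒ [BBB] ⇒ [[B]BB] ⇒ [[[B]]BB] ⇒ [[[BB]]BB] ⇒ [[[BBB]]BB] ⇒ [[[[]BB]]BB] ⇒ [[[[][]B]]BB] ⇒ [[[[][][]]]BB] ⇒ [[[[][][]]][]B] ⇒ [[[[][][]]][][]]

B ⇒ [B]   [B ::= [ B ]]
[B] ⇒ [BB]   [B ::= B B]
[BB] ⇒ [BBB]   [B ::= B B]
[BBB] ⇒ [[B]BB]   [B ::= [ B ]]
[[B]BB] ⇒ [[[B]]BB]   [B ::= [ B ]]
[[[B]]BB] ⇒ [[[BB]]BB]   [B ::= B B]
[[[BB]]BB] ⇒ [[[BBB]]BB]   [B ::= B B]
[[[BBB]]BB] ⇒ [[[[]BB]]BB]   [B ::= [ ]]
[[[[]BB]]BB] ⇒ [[[[][]B]]BB]   [B ::= [ ]]
[[[[][]B]]BB] ⇒ [[[[][][]]]BB]   [B ::= [ ]]
[[[[][][]]]BB] ⇒ [[[[][][]]][]B]   [B ::= [ ]]
[[[[][][]]][]B] ⇒ [[[[][][]]][][]]   [B ::= [ ]]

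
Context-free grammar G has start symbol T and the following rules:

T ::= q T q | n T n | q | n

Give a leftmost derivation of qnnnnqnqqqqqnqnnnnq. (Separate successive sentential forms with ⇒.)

T⇒qTq⇒qnTnq⇒qnnTnnq⇒qnnnTnnnq⇒qnnnnTnnnnq⇒qnnnnqTqnnnnq⇒qnnnnqnTnqnnnnq⇒qnnnnqnqTqnqnnnnq⇒qnnnnqnqqTqqnqnnnnq⇒qnnnnqnqqqqqnqnnnnq

T ⇒ qTq   [T ::= q T q]
qTq ⇒ qnTnq   [T ::= n T n]
qnTnq ⇒ qnnTnnq   [T ::= n T n]
qnnTnnq ⇒ qnnnTnnnq   [T ::= n T n]
qnnnTnnnq ⇒ qnnnnTnnnnq   [T ::= n T n]
qnnnnTnnnnq ⇒ qnnnnqTqnnnnq   [T ::= q T q]
qnnnnqTqnnnnq ⇒ qnnnnqnTnqnnnnq   [T ::= n T n]
qnnnnqnTnqnnnnq ⇒ qnnnnqnqTqnqnnnnq   [T ::= q T q]
qnnnnqnqTqnqnnnnq ⇒ qnnnnqnqqTqqnqnnnnq   [T ::= q T q]
qnnnnqnqqTqqnqnnnnq ⇒ qnnnnqnqqqqqnqnnnnq   [T ::= q]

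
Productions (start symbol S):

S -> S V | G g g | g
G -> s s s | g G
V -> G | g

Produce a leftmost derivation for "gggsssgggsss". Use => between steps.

S=>SV=>GggV=>gGggV=>ggGggV=>gggGggV=>gggsssggV=>gggsssggG=>gggsssgggG=>gggsssgggsss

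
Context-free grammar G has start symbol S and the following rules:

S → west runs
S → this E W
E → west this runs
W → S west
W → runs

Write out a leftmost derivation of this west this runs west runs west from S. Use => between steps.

S => this E W   [S → this E W]
this E W => this west this runs W   [E → west this runs]
this west this runs W => this west this runs S west   [W → S west]
this west this runs S west => this west this runs west runs west   [S → west runs]

S => this E W => this west this runs W => this west this runs S west => this west this runs west runs west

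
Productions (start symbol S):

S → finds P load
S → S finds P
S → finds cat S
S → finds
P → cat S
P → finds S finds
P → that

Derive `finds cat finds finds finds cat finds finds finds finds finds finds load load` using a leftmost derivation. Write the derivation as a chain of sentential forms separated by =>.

S => finds P load => finds cat S load => finds cat finds P load load => finds cat finds finds S finds load load => finds cat finds finds finds cat S finds load load => finds cat finds finds finds cat S finds P finds load load => finds cat finds finds finds cat finds finds P finds load load => finds cat finds finds finds cat finds finds finds S finds finds load load => finds cat finds finds finds cat finds finds finds finds finds finds load load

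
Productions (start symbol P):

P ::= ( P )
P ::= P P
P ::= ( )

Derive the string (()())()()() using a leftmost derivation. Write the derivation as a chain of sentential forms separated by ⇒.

P⇒PP⇒PPP⇒PPPP⇒(P)PPP⇒(PP)PPP⇒(()P)PPP⇒(()())PPP⇒(()())()PP⇒(()())()()P⇒(()())()()()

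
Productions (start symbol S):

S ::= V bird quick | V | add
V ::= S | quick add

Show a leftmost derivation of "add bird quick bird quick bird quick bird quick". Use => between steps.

S => V bird quick => S bird quick => V bird quick bird quick => S bird quick bird quick => V bird quick bird quick bird quick => S bird quick bird quick bird quick => V bird quick bird quick bird quick bird quick => S bird quick bird quick bird quick bird quick => add bird quick bird quick bird quick bird quick

S => V bird quick   [S ::= V bird quick]
V bird quick => S bird quick   [V ::= S]
S bird quick => V bird quick bird quick   [S ::= V bird quick]
V bird quick bird quick => S bird quick bird quick   [V ::= S]
S bird quick bird quick => V bird quick bird quick bird quick   [S ::= V bird quick]
V bird quick bird quick bird quick => S bird quick bird quick bird quick   [V ::= S]
S bird quick bird quick bird quick => V bird quick bird quick bird quick bird quick   [S ::= V bird quick]
V bird quick bird quick bird quick bird quick => S bird quick bird quick bird quick bird quick   [V ::= S]
S bird quick bird quick bird quick bird quick => add bird quick bird quick bird quick bird quick   [S ::= add]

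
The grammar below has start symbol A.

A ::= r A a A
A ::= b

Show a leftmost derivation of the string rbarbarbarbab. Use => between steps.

A=>rAaA=>rbaA=>rbarAaA=>rbarbaA=>rbarbarAaA=>rbarbarbaA=>rbarbarbarAaA=>rbarbarbarbaA=>rbarbarbarbab

A => rAaA   [A ::= r A a A]
rAaA => rbaA   [A ::= b]
rbaA => rbarAaA   [A ::= r A a A]
rbarAaA => rbarbaA   [A ::= b]
rbarbaA => rbarbarAaA   [A ::= r A a A]
rbarbarAaA => rbarbarbaA   [A ::= b]
rbarbarbaA => rbarbarbarAaA   [A ::= r A a A]
rbarbarbarAaA => rbarbarbarbaA   [A ::= b]
rbarbarbarbaA => rbarbarbarbab   [A ::= b]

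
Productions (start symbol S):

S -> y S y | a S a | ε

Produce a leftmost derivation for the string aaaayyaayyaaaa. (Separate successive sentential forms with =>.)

S => aSa => aaSaa => aaaSaaa => aaaaSaaaa => aaaaySyaaaa => aaaayySyyaaaa => aaaayyaSayyaaaa => aaaayyaayyaaaa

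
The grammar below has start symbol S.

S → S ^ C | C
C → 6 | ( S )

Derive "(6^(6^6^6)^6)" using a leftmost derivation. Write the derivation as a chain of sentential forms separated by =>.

S=>C=>(S)=>(S^C)=>(S^C^C)=>(C^C^C)=>(6^C^C)=>(6^(S)^C)=>(6^(S^C)^C)=>(6^(S^C^C)^C)=>(6^(C^C^C)^C)=>(6^(6^C^C)^C)=>(6^(6^6^C)^C)=>(6^(6^6^6)^C)=>(6^(6^6^6)^6)

S => C   [S → C]
C => (S)   [C → ( S )]
(S) => (S^C)   [S → S ^ C]
(S^C) => (S^C^C)   [S → S ^ C]
(S^C^C) => (C^C^C)   [S → C]
(C^C^C) => (6^C^C)   [C → 6]
(6^C^C) => (6^(S)^C)   [C → ( S )]
(6^(S)^C) => (6^(S^C)^C)   [S → S ^ C]
(6^(S^C)^C) => (6^(S^C^C)^C)   [S → S ^ C]
(6^(S^C^C)^C) => (6^(C^C^C)^C)   [S → C]
(6^(C^C^C)^C) => (6^(6^C^C)^C)   [C → 6]
(6^(6^C^C)^C) => (6^(6^6^C)^C)   [C → 6]
(6^(6^6^C)^C) => (6^(6^6^6)^C)   [C → 6]
(6^(6^6^6)^C) => (6^(6^6^6)^6)   [C → 6]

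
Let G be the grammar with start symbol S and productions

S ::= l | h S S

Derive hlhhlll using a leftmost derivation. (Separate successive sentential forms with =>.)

S => hSS => hlS => hlhSS => hlhhSSS => hlhhlSS => hlhhllS => hlhhlll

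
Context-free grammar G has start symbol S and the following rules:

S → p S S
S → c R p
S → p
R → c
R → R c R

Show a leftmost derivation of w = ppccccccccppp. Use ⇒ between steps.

S⇒pSS⇒ppSSS⇒ppcRpSS⇒ppcRcRpSS⇒ppcRcRcRpSS⇒ppcccRcRpSS⇒ppcccRcRcRpSS⇒ppcccccRcRpSS⇒ppcccccccRpSS⇒ppccccccccpSS⇒ppccccccccppS⇒ppccccccccppp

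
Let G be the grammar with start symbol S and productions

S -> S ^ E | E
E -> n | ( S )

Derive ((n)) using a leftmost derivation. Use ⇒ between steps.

S ⇒ E   [S -> E]
E ⇒ (S)   [E -> ( S )]
(S) ⇒ (E)   [S -> E]
(E) ⇒ ((S))   [E -> ( S )]
((S)) ⇒ ((E))   [S -> E]
((E)) ⇒ ((n))   [E -> n]

S ⇒ E ⇒ (S) ⇒ (E) ⇒ ((S)) ⇒ ((E)) ⇒ ((n))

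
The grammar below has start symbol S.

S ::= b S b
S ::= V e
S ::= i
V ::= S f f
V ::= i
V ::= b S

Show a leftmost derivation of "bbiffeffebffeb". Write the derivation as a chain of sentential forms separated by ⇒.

S⇒bSb⇒bVeb⇒bSffeb⇒bbSbffeb⇒bbVebffeb⇒bbSffebffeb⇒bbVeffebffeb⇒bbSffeffebffeb⇒bbiffeffebffeb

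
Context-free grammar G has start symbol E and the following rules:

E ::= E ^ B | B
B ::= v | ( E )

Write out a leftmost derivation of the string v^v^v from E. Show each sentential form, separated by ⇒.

E⇒E^B⇒E^B^B⇒B^B^B⇒v^B^B⇒v^v^B⇒v^v^v

E ⇒ E^B   [E ::= E ^ B]
E^B ⇒ E^B^B   [E ::= E ^ B]
E^B^B ⇒ B^B^B   [E ::= B]
B^B^B ⇒ v^B^B   [B ::= v]
v^B^B ⇒ v^v^B   [B ::= v]
v^v^B ⇒ v^v^v   [B ::= v]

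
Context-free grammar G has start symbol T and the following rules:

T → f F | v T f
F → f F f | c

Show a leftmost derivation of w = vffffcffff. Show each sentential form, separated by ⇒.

T ⇒ vTf   [T → v T f]
vTf ⇒ vfFf   [T → f F]
vfFf ⇒ vffFff   [F → f F f]
vffFff ⇒ vfffFfff   [F → f F f]
vfffFfff ⇒ vffffFffff   [F → f F f]
vffffFffff ⇒ vffffcffff   [F → c]

T ⇒ vTf ⇒ vfFf ⇒ vffFff ⇒ vfffFfff ⇒ vffffFffff ⇒ vffffcffff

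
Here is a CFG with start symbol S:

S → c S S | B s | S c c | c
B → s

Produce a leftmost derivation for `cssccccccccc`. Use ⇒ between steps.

S ⇒ cSS ⇒ cBsS ⇒ cssS ⇒ csscSS ⇒ cssccSSS ⇒ csscccSSSS ⇒ cssccccSSS ⇒ csscccccSSSS ⇒ cssccccccSSS ⇒ csscccccccSS ⇒ cssccccccccS ⇒ cssccccccccc

S ⇒ cSS   [S → c S S]
cSS ⇒ cBsS   [S → B s]
cBsS ⇒ cssS   [B → s]
cssS ⇒ csscSS   [S → c S S]
csscSS ⇒ cssccSSS   [S → c S S]
cssccSSS ⇒ csscccSSSS   [S → c S S]
csscccSSSS ⇒ cssccccSSS   [S → c]
cssccccSSS ⇒ csscccccSSSS   [S → c S S]
csscccccSSSS ⇒ cssccccccSSS   [S → c]
cssccccccSSS ⇒ csscccccccSS   [S → c]
csscccccccSS ⇒ cssccccccccS   [S → c]
cssccccccccS ⇒ cssccccccccc   [S → c]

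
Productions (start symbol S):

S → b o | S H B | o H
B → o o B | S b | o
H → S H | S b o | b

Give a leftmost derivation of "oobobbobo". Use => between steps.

S => oH   [S → o H]
oH => oSbo   [H → S b o]
oSbo => oSHBbo   [S → S H B]
oSHBbo => ooHHBbo   [S → o H]
ooHHBbo => ooSHHBbo   [H → S H]
ooSHHBbo => ooboHHBbo   [S → b o]
ooboHHBbo => oobobHBbo   [H → b]
oobobHBbo => oobobbBbo   [H → b]
oobobbBbo => oobobbobo   [B → o]

S=>oH=>oSbo=>oSHBbo=>ooHHBbo=>ooSHHBbo=>ooboHHBbo=>oobobHBbo=>oobobbBbo=>oobobbobo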